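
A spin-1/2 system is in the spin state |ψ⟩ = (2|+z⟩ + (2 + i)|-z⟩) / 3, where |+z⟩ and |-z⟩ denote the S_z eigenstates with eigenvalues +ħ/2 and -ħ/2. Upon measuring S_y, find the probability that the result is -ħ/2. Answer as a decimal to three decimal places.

0.278

|-y⟩ = (|+z⟩ - i|-z⟩)/√2, so ⟨-y|ψ⟩ = (1 + 2i) / (√2·3).
P = |1 + 2i|² / 18 = 5/18.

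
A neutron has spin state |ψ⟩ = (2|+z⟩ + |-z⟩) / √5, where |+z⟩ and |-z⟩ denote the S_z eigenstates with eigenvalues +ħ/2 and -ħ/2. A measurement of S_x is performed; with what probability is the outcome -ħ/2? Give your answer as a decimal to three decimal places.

|-x⟩ = (|+z⟩ - |-z⟩)/√2, so ⟨-x|ψ⟩ = (1) / (√2·√5).
P = |1|² / 10 = 1/10.

0.100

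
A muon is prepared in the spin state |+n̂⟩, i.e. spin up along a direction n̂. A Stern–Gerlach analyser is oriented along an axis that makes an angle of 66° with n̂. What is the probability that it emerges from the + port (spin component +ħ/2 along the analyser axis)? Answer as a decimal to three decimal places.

For spin-½, the probability of finding spin-up along an axis at angle θ to the initial spin direction is cos²(θ/2); spin-down is sin²(θ/2).
θ = 66°, so P = cos²(33°) ≈ 0.703.

0.703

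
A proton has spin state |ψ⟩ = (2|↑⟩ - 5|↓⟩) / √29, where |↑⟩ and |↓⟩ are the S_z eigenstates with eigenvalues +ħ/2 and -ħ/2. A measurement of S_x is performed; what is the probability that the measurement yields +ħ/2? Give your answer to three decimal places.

0.155

|+x⟩ = (|↑⟩ + |↓⟩)/√2, so ⟨+x|ψ⟩ = (-3) / (√2·√29).
P = |-3|² / 58 = 9/58.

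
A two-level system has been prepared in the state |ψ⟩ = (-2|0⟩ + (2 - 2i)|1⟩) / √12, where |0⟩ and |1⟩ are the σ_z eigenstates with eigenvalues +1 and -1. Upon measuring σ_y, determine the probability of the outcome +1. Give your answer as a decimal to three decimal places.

0.833

|+y⟩ = (|0⟩ + i|1⟩)/√2, so ⟨+y|ψ⟩ = (-4 - 2i) / (√2·√12).
P = |-4 - 2i|² / 24 = 20/24.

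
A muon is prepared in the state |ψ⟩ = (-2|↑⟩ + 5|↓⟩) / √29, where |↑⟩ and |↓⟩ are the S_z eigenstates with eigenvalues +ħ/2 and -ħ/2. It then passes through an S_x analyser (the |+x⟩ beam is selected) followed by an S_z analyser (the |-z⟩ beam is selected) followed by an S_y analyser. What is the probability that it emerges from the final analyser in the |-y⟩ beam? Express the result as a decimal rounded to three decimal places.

0.039

First analyser (S_x): P(|+x⟩) = |⟨+x|ψ⟩|² = 9/58.
After stage 1 the state is |+x⟩; P(|-z⟩) = |⟨-z|+x⟩|² = 1/2.
After stage 2 the state is |-z⟩; P(|-y⟩) = |⟨-y|-z⟩|² = 1/2.
Joint probability = 9/58 × 1/2 × 1/2 = 0.039.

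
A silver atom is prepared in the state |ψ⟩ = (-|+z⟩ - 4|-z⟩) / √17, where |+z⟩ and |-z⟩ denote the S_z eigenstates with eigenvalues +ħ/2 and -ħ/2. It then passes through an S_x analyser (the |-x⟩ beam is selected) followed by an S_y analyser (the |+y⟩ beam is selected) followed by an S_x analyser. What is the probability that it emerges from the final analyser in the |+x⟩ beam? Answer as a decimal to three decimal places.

0.066

First analyser (S_x): P(|-x⟩) = |⟨-x|ψ⟩|² = 9/34.
After stage 1 the state is |-x⟩; P(|+y⟩) = |⟨+y|-x⟩|² = 1/2.
After stage 2 the state is |+y⟩; P(|+x⟩) = |⟨+x|+y⟩|² = 1/2.
Joint probability = 9/34 × 1/2 × 1/2 = 0.066.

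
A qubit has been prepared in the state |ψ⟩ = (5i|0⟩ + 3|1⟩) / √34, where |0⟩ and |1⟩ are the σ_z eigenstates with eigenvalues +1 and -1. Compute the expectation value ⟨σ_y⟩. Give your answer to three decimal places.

-0.882

⟨σ_y⟩ = 2 Im(a* b)/(|a|²+|b|²) with a = 5i, b = 3.
a* b = -15i, so ⟨σ_y⟩ = -30/34.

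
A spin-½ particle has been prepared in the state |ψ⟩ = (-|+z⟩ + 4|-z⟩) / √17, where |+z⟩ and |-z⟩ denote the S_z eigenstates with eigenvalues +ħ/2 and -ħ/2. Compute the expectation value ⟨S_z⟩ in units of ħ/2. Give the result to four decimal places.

-0.8824

⟨σ_z⟩ = |a|² - |b|² divided by |a|²+|b|², with a, b the |+z⟩, |-z⟩ amplitudes.
= (1 - 16)/17 = -15/17.
⟨S_z⟩ = (ħ/2)·⟨σ_z⟩.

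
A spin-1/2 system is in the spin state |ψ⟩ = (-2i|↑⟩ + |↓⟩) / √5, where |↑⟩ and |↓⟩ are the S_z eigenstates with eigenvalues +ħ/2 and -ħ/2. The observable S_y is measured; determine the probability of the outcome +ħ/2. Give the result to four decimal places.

|+y⟩ = (|↑⟩ + i|↓⟩)/√2, so ⟨+y|ψ⟩ = (-3i) / (√2·√5).
P = |-3i|² / 10 = 9/10.

0.9000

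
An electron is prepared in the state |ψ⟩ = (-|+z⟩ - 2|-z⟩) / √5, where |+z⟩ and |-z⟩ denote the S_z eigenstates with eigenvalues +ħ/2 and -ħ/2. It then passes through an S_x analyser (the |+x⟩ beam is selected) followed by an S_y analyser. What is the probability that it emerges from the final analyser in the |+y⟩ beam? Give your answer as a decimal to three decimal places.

First analyser (S_x): P(|+x⟩) = |⟨+x|ψ⟩|² = 9/10.
After stage 1 the state is |+x⟩; P(|+y⟩) = |⟨+y|+x⟩|² = 1/2.
Joint probability = 9/10 × 1/2 = 0.450.

0.450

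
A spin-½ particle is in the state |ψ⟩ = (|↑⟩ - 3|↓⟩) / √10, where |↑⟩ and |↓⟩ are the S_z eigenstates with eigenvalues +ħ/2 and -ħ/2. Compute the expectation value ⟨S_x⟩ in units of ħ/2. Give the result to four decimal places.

⟨σ_x⟩ = 2 Re(a* b)/(|a|²+|b|²) with a = 1, b = -3.
a* b = -3, so ⟨σ_x⟩ = -6/10.
⟨S_x⟩ = (ħ/2)·⟨σ_x⟩.

-0.6000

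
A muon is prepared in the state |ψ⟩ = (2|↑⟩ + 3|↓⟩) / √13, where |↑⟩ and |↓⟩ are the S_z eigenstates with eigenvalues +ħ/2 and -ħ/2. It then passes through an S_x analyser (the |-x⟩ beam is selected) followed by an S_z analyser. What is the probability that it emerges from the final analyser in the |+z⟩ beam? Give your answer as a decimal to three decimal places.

0.019

First analyser (S_x): P(|-x⟩) = |⟨-x|ψ⟩|² = 1/26.
After stage 1 the state is |-x⟩; P(|+z⟩) = |⟨+z|-x⟩|² = 1/2.
Joint probability = 1/26 × 1/2 = 0.019.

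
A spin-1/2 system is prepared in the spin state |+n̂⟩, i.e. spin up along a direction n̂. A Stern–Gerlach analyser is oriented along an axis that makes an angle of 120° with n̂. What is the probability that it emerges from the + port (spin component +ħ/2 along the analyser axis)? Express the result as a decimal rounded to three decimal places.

0.250

For spin-½, the probability of finding spin-up along an axis at angle θ to the initial spin direction is cos²(θ/2); spin-down is sin²(θ/2).
θ = 120°, so P = cos²(60°) ≈ 0.250.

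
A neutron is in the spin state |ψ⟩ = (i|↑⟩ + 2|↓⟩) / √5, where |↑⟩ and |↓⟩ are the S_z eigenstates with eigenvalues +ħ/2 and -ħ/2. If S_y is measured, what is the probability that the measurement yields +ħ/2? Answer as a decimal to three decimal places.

0.100

|+y⟩ = (|↑⟩ + i|↓⟩)/√2, so ⟨+y|ψ⟩ = (-i) / (√2·√5).
P = |-i|² / 10 = 1/10.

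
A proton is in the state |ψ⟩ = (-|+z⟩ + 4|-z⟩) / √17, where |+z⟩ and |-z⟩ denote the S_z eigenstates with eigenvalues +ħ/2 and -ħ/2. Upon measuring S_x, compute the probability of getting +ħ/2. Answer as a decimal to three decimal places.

0.265

|+x⟩ = (|+z⟩ + |-z⟩)/√2, so ⟨+x|ψ⟩ = (3) / (√2·√17).
P = |3|² / 34 = 9/34.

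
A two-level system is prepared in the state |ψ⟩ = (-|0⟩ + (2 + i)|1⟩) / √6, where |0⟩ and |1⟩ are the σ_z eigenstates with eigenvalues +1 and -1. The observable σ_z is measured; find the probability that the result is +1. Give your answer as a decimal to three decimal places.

The +1 outcome corresponds to |0⟩. Its amplitude in |ψ⟩ is -1/√6.
P = |-1|² / 6 = 1/6.

0.167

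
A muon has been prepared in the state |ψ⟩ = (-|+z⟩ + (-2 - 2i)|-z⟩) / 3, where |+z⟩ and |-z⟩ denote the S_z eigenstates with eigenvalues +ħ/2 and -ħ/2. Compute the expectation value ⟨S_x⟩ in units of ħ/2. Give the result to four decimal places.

0.4444

⟨σ_x⟩ = 2 Re(a* b)/(|a|²+|b|²) with a = -1, b = (-2 - 2i).
a* b = (2 + 2i), so ⟨σ_x⟩ = 4/9.
⟨S_x⟩ = (ħ/2)·⟨σ_x⟩.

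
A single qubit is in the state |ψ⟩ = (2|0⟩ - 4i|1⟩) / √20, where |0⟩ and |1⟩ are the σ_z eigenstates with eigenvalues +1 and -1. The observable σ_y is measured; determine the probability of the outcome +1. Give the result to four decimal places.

0.1000

|+y⟩ = (|0⟩ + i|1⟩)/√2, so ⟨+y|ψ⟩ = (-2) / (√2·√20).
P = |-2|² / 40 = 4/40.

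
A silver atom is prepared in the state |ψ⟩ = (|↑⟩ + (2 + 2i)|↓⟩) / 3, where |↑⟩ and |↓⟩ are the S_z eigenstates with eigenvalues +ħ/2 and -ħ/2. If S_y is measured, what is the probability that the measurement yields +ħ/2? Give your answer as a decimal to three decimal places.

0.722

|+y⟩ = (|↑⟩ + i|↓⟩)/√2, so ⟨+y|ψ⟩ = (3 - 2i) / (√2·3).
P = |3 - 2i|² / 18 = 13/18.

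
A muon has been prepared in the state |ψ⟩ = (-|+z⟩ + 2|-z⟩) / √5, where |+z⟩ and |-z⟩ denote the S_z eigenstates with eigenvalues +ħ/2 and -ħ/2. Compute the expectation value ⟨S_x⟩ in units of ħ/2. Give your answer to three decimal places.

-0.800

⟨σ_x⟩ = 2 Re(a* b)/(|a|²+|b|²) with a = -1, b = 2.
a* b = -2, so ⟨σ_x⟩ = -4/5.
⟨S_x⟩ = (ħ/2)·⟨σ_x⟩.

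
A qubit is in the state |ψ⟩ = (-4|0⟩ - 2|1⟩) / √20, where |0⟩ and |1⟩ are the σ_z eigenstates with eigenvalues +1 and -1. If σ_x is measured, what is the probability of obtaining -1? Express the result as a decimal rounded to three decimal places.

0.100

|-x⟩ = (|0⟩ - |1⟩)/√2, so ⟨-x|ψ⟩ = (-2) / (√2·√20).
P = |-2|² / 40 = 4/40.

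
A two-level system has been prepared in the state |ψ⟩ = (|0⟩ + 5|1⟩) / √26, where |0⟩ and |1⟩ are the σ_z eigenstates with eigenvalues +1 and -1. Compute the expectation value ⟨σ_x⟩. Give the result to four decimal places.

⟨σ_x⟩ = 2 Re(a* b)/(|a|²+|b|²) with a = 1, b = 5.
a* b = 5, so ⟨σ_x⟩ = 10/26.

0.3846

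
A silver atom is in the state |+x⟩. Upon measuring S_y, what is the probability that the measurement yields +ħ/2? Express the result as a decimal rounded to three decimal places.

0.500

In the S_z basis, |+x⟩ = (|+z⟩ + |-z⟩)/√2 and |+y⟩ = (|+z⟩ + i|-z⟩)/√2.
|⟨+y|+x⟩|² = 1/2.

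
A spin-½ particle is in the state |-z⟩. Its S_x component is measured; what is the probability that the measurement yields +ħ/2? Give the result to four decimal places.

In the S_z basis, |-z⟩ = |-z⟩ and |+x⟩ = (|+z⟩ + |-z⟩)/√2.
|⟨+x|-z⟩|² = 1/2.

0.5000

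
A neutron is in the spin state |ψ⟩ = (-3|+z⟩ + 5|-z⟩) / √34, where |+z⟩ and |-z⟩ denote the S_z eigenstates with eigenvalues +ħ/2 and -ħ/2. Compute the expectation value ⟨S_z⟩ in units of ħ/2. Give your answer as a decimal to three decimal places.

-0.471

⟨σ_z⟩ = |a|² - |b|² divided by |a|²+|b|², with a, b the |+z⟩, |-z⟩ amplitudes.
= (9 - 25)/34 = -16/34.
⟨S_z⟩ = (ħ/2)·⟨σ_z⟩.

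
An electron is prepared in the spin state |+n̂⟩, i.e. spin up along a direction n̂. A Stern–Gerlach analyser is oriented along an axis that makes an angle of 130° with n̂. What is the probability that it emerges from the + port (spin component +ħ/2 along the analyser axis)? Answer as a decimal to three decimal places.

0.179

For spin-½, the probability of finding spin-up along an axis at angle θ to the initial spin direction is cos²(θ/2); spin-down is sin²(θ/2).
θ = 130°, so P = cos²(65°) ≈ 0.179.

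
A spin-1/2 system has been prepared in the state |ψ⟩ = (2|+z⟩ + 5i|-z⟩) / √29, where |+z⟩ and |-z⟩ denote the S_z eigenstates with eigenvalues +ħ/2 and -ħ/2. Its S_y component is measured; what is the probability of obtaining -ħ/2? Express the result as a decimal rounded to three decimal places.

|-y⟩ = (|+z⟩ - i|-z⟩)/√2, so ⟨-y|ψ⟩ = (-3) / (√2·√29).
P = |-3|² / 58 = 9/58.

0.155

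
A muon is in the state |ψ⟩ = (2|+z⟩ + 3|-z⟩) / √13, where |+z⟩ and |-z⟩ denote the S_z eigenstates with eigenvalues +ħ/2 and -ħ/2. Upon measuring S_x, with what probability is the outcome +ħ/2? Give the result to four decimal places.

0.9615

|+x⟩ = (|+z⟩ + |-z⟩)/√2, so ⟨+x|ψ⟩ = (5) / (√2·√13).
P = |5|² / 26 = 25/26.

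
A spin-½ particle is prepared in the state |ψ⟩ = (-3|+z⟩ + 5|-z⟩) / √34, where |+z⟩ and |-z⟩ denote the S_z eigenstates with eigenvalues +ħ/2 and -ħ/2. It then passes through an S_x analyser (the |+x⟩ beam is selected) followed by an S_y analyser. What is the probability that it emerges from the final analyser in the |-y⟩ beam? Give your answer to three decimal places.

0.029

First analyser (S_x): P(|+x⟩) = |⟨+x|ψ⟩|² = 4/68.
After stage 1 the state is |+x⟩; P(|-y⟩) = |⟨-y|+x⟩|² = 1/2.
Joint probability = 4/68 × 1/2 = 0.029.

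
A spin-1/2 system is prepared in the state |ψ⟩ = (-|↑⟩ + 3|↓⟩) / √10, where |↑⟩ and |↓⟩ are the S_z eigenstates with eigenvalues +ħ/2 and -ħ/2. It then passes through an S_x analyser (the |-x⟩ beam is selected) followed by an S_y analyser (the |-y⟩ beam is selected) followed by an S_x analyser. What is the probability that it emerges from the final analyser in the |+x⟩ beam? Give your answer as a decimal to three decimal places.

First analyser (S_x): P(|-x⟩) = |⟨-x|ψ⟩|² = 16/20.
After stage 1 the state is |-x⟩; P(|-y⟩) = |⟨-y|-x⟩|² = 1/2.
After stage 2 the state is |-y⟩; P(|+x⟩) = |⟨+x|-y⟩|² = 1/2.
Joint probability = 16/20 × 1/2 × 1/2 = 0.200.

0.200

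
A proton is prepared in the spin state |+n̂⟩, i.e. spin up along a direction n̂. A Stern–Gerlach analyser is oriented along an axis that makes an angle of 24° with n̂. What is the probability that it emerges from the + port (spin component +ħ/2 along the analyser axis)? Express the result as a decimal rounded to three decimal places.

0.957

For spin-½, the probability of finding spin-up along an axis at angle θ to the initial spin direction is cos²(θ/2); spin-down is sin²(θ/2).
θ = 24°, so P = cos²(12°) ≈ 0.957.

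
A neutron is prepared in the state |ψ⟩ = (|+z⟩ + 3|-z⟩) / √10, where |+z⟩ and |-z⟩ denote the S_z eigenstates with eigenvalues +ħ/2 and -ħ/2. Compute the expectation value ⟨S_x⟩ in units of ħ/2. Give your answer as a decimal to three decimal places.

⟨σ_x⟩ = 2 Re(a* b)/(|a|²+|b|²) with a = 1, b = 3.
a* b = 3, so ⟨σ_x⟩ = 6/10.
⟨S_x⟩ = (ħ/2)·⟨σ_x⟩.

0.600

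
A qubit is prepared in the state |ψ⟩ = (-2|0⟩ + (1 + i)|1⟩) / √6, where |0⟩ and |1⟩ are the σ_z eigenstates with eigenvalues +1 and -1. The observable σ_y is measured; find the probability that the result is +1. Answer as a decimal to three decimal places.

0.167

|+y⟩ = (|0⟩ + i|1⟩)/√2, so ⟨+y|ψ⟩ = (-1 - i) / (√2·√6).
P = |-1 - i|² / 12 = 2/12.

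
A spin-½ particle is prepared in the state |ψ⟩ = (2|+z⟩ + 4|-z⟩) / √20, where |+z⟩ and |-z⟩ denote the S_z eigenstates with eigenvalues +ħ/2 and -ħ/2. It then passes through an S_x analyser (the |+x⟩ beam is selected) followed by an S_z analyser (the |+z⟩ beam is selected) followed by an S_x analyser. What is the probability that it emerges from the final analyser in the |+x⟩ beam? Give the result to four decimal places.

First analyser (S_x): P(|+x⟩) = |⟨+x|ψ⟩|² = 36/40.
After stage 1 the state is |+x⟩; P(|+z⟩) = |⟨+z|+x⟩|² = 1/2.
After stage 2 the state is |+z⟩; P(|+x⟩) = |⟨+x|+z⟩|² = 1/2.
Joint probability = 36/40 × 1/2 × 1/2 = 0.2250.

0.2250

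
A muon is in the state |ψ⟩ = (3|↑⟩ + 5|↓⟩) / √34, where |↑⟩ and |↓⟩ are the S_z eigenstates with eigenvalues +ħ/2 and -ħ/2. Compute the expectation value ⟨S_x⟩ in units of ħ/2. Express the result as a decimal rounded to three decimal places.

0.882

⟨σ_x⟩ = 2 Re(a* b)/(|a|²+|b|²) with a = 3, b = 5.
a* b = 15, so ⟨σ_x⟩ = 30/34.
⟨S_x⟩ = (ħ/2)·⟨σ_x⟩.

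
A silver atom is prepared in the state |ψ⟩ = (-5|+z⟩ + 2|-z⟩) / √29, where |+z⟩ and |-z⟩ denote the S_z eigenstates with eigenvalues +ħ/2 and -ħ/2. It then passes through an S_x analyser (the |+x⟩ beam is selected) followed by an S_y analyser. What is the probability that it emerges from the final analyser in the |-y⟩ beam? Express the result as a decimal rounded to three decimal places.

0.078

First analyser (S_x): P(|+x⟩) = |⟨+x|ψ⟩|² = 9/58.
After stage 1 the state is |+x⟩; P(|-y⟩) = |⟨-y|+x⟩|² = 1/2.
Joint probability = 9/58 × 1/2 = 0.078.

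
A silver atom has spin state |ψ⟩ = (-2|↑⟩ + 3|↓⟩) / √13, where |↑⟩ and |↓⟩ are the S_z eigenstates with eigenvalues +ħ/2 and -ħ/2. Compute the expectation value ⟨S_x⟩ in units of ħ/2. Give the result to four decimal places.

⟨σ_x⟩ = 2 Re(a* b)/(|a|²+|b|²) with a = -2, b = 3.
a* b = -6, so ⟨σ_x⟩ = -12/13.
⟨S_x⟩ = (ħ/2)·⟨σ_x⟩.

-0.9231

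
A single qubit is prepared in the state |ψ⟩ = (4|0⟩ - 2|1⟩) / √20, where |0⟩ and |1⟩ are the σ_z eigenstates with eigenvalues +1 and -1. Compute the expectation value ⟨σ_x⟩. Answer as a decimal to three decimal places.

-0.800

⟨σ_x⟩ = 2 Re(a* b)/(|a|²+|b|²) with a = 4, b = -2.
a* b = -8, so ⟨σ_x⟩ = -16/20.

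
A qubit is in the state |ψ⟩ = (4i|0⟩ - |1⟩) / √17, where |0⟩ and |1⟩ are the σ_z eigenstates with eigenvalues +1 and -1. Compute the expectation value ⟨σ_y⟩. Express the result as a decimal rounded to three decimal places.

0.471

⟨σ_y⟩ = 2 Im(a* b)/(|a|²+|b|²) with a = 4i, b = -1.
a* b = 4i, so ⟨σ_y⟩ = 8/17.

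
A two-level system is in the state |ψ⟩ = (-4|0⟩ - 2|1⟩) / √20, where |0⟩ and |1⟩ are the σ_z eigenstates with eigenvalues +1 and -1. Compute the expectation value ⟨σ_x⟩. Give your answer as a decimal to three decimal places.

0.800

⟨σ_x⟩ = 2 Re(a* b)/(|a|²+|b|²) with a = -4, b = -2.
a* b = 8, so ⟨σ_x⟩ = 16/20.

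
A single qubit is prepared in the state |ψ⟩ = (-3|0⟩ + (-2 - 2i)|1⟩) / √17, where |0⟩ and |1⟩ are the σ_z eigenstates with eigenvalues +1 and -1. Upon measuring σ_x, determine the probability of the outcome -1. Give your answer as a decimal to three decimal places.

0.147

|-x⟩ = (|0⟩ - |1⟩)/√2, so ⟨-x|ψ⟩ = (-1 + 2i) / (√2·√17).
P = |-1 + 2i|² / 34 = 5/34.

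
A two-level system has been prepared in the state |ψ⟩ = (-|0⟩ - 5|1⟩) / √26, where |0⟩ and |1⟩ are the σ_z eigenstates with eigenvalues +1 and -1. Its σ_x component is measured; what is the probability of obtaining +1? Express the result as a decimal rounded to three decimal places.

|+x⟩ = (|0⟩ + |1⟩)/√2, so ⟨+x|ψ⟩ = (-6) / (√2·√26).
P = |-6|² / 52 = 36/52.

0.692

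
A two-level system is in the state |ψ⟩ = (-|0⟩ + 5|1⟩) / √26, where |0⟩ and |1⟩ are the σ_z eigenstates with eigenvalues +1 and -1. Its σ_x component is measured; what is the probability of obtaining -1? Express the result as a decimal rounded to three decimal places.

0.692

|-x⟩ = (|0⟩ - |1⟩)/√2, so ⟨-x|ψ⟩ = (-6) / (√2·√26).
P = |-6|² / 52 = 36/52.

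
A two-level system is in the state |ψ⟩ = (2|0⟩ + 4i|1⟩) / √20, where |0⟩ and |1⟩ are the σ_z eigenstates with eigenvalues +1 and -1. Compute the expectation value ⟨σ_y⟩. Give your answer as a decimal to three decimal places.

⟨σ_y⟩ = 2 Im(a* b)/(|a|²+|b|²) with a = 2, b = 4i.
a* b = 8i, so ⟨σ_y⟩ = 16/20.

0.800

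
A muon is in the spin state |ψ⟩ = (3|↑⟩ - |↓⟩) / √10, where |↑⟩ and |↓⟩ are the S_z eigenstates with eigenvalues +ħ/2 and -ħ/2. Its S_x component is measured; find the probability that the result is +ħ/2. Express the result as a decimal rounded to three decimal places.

|+x⟩ = (|↑⟩ + |↓⟩)/√2, so ⟨+x|ψ⟩ = (2) / (√2·√10).
P = |2|² / 20 = 4/20.

0.200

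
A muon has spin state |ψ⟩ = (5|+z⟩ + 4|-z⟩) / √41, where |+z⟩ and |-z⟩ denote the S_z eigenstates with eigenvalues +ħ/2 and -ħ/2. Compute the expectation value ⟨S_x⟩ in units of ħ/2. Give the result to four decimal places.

⟨σ_x⟩ = 2 Re(a* b)/(|a|²+|b|²) with a = 5, b = 4.
a* b = 20, so ⟨σ_x⟩ = 40/41.
⟨S_x⟩ = (ħ/2)·⟨σ_x⟩.

0.9756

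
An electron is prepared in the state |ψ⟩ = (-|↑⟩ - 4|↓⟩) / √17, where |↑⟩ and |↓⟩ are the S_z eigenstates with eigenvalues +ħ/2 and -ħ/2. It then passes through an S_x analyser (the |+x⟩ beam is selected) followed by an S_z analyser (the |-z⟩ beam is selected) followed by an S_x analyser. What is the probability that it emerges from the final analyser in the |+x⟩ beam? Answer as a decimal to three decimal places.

First analyser (S_x): P(|+x⟩) = |⟨+x|ψ⟩|² = 25/34.
After stage 1 the state is |+x⟩; P(|-z⟩) = |⟨-z|+x⟩|² = 1/2.
After stage 2 the state is |-z⟩; P(|+x⟩) = |⟨+x|-z⟩|² = 1/2.
Joint probability = 25/34 × 1/2 × 1/2 = 0.184.

0.184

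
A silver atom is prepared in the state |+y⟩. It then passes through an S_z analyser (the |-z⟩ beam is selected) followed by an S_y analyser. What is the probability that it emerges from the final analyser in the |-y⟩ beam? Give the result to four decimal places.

First analyser (S_z): from |+y⟩, P(|-z⟩) = 1/2.
After stage 1 the state is |-z⟩; P(|-y⟩) = |⟨-y|-z⟩|² = 1/2.
Joint probability = 1/2 × 1/2 = 0.2500.

0.2500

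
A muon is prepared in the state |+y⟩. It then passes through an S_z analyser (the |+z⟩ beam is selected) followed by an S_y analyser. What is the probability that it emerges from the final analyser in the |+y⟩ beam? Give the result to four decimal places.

First analyser (S_z): from |+y⟩, P(|+z⟩) = 1/2.
After stage 1 the state is |+z⟩; P(|+y⟩) = |⟨+y|+z⟩|² = 1/2.
Joint probability = 1/2 × 1/2 = 0.2500.

0.2500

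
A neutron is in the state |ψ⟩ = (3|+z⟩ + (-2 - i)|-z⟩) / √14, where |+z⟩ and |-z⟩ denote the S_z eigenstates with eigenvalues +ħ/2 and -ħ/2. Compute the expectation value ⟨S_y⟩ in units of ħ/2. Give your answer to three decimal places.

⟨σ_y⟩ = 2 Im(a* b)/(|a|²+|b|²) with a = 3, b = (-2 - i).
a* b = (-6 - 3i), so ⟨σ_y⟩ = -6/14.
⟨S_y⟩ = (ħ/2)·⟨σ_y⟩.

-0.429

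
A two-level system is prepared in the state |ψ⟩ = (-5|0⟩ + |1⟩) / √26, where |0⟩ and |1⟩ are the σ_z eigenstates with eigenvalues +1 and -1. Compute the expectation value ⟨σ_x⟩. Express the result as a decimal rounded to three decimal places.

-0.385

⟨σ_x⟩ = 2 Re(a* b)/(|a|²+|b|²) with a = -5, b = 1.
a* b = -5, so ⟨σ_x⟩ = -10/26.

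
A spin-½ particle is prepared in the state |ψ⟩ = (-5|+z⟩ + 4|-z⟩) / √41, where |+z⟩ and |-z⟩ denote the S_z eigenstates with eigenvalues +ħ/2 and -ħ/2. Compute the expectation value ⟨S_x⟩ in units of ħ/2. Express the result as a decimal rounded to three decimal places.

-0.976

⟨σ_x⟩ = 2 Re(a* b)/(|a|²+|b|²) with a = -5, b = 4.
a* b = -20, so ⟨σ_x⟩ = -40/41.
⟨S_x⟩ = (ħ/2)·⟨σ_x⟩.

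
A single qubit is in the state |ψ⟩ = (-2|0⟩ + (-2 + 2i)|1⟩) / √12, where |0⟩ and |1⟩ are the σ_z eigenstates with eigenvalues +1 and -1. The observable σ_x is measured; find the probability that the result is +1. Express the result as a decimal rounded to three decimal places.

|+x⟩ = (|0⟩ + |1⟩)/√2, so ⟨+x|ψ⟩ = (-4 + 2i) / (√2·√12).
P = |-4 + 2i|² / 24 = 20/24.

0.833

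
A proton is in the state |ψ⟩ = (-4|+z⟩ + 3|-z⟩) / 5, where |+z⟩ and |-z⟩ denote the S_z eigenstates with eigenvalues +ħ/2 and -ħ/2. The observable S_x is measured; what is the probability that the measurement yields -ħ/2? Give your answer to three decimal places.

|-x⟩ = (|+z⟩ - |-z⟩)/√2, so ⟨-x|ψ⟩ = (-7) / (√2·5).
P = |-7|² / 50 = 49/50.

0.980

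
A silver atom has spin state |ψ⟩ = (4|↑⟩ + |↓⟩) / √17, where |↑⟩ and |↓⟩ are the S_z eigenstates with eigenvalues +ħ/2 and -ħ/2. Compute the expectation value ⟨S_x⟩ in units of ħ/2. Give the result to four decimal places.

⟨σ_x⟩ = 2 Re(a* b)/(|a|²+|b|²) with a = 4, b = 1.
a* b = 4, so ⟨σ_x⟩ = 8/17.
⟨S_x⟩ = (ħ/2)·⟨σ_x⟩.

0.4706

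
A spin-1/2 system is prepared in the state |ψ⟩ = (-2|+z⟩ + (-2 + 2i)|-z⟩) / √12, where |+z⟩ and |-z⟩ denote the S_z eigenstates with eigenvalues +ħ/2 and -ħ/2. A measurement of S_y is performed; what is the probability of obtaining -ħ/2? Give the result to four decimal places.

|-y⟩ = (|+z⟩ - i|-z⟩)/√2, so ⟨-y|ψ⟩ = (-4 - 2i) / (√2·√12).
P = |-4 - 2i|² / 24 = 20/24.

0.8333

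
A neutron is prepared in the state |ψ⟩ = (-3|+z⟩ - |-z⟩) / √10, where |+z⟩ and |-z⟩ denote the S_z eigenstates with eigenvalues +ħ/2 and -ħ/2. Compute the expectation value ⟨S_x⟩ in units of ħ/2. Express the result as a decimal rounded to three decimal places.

0.600

⟨σ_x⟩ = 2 Re(a* b)/(|a|²+|b|²) with a = -3, b = -1.
a* b = 3, so ⟨σ_x⟩ = 6/10.
⟨S_x⟩ = (ħ/2)·⟨σ_x⟩.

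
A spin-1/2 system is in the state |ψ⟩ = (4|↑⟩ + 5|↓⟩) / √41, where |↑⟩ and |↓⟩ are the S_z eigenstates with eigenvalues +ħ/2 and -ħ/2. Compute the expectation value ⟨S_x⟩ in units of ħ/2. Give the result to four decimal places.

⟨σ_x⟩ = 2 Re(a* b)/(|a|²+|b|²) with a = 4, b = 5.
a* b = 20, so ⟨σ_x⟩ = 40/41.
⟨S_x⟩ = (ħ/2)·⟨σ_x⟩.

0.9756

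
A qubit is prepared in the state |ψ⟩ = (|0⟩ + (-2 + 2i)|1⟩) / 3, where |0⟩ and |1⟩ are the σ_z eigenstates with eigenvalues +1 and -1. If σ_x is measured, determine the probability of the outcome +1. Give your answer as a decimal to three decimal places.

|+x⟩ = (|0⟩ + |1⟩)/√2, so ⟨+x|ψ⟩ = (-1 + 2i) / (√2·3).
P = |-1 + 2i|² / 18 = 5/18.

0.278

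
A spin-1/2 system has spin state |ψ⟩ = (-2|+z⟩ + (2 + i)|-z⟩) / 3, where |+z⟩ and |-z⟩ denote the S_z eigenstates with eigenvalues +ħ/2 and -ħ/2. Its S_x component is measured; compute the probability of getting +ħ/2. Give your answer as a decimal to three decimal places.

|+x⟩ = (|+z⟩ + |-z⟩)/√2, so ⟨+x|ψ⟩ = (i) / (√2·3).
P = |i|² / 18 = 1/18.

0.056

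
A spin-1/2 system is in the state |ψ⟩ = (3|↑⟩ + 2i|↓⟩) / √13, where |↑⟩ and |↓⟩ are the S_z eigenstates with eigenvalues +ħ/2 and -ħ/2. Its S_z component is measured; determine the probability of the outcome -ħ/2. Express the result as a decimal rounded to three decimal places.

0.308

The -ħ/2 outcome corresponds to |↓⟩. Its amplitude in |ψ⟩ is 2i/√13.
P = |2i|² / 13 = 4/13.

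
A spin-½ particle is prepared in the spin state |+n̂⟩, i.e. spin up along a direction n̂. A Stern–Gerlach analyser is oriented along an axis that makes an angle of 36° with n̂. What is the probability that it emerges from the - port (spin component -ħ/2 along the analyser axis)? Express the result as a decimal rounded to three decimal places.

0.095

For spin-½, the probability of finding spin-up along an axis at angle θ to the initial spin direction is cos²(θ/2); spin-down is sin²(θ/2).
θ = 36°, so P = sin²(18°) ≈ 0.095.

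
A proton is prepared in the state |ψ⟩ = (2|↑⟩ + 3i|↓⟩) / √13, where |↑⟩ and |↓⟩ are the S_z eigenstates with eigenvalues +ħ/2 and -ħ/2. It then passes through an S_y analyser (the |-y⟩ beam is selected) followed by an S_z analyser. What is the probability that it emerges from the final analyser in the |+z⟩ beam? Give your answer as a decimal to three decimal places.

0.019

First analyser (S_y): P(|-y⟩) = |⟨-y|ψ⟩|² = 1/26.
After stage 1 the state is |-y⟩; P(|+z⟩) = |⟨+z|-y⟩|² = 1/2.
Joint probability = 1/26 × 1/2 = 0.019.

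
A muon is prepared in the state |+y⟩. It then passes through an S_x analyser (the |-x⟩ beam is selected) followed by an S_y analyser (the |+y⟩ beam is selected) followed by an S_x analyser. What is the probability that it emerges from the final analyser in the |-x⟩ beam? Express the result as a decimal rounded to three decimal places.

0.125

First analyser (S_x): from |+y⟩, P(|-x⟩) = 1/2.
After stage 1 the state is |-x⟩; P(|+y⟩) = |⟨+y|-x⟩|² = 1/2.
After stage 2 the state is |+y⟩; P(|-x⟩) = |⟨-x|+y⟩|² = 1/2.
Joint probability = 1/2 × 1/2 × 1/2 = 0.125.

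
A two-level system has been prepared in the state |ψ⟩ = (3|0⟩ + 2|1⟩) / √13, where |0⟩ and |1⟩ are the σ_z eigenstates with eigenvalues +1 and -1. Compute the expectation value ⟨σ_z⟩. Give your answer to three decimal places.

⟨σ_z⟩ = |a|² - |b|² divided by |a|²+|b|², with a, b the |0⟩, |1⟩ amplitudes.
= (9 - 4)/13 = 5/13.

0.385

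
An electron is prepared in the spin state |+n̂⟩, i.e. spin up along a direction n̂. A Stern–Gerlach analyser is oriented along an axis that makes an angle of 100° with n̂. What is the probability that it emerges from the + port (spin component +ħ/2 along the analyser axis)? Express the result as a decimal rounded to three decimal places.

For spin-½, the probability of finding spin-up along an axis at angle θ to the initial spin direction is cos²(θ/2); spin-down is sin²(θ/2).
θ = 100°, so P = cos²(50°) ≈ 0.413.

0.413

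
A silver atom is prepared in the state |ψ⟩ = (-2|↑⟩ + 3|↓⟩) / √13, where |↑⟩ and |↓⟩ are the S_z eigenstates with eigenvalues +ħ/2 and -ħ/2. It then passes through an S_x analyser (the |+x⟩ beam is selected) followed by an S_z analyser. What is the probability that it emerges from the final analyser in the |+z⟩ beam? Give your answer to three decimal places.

First analyser (S_x): P(|+x⟩) = |⟨+x|ψ⟩|² = 1/26.
After stage 1 the state is |+x⟩; P(|+z⟩) = |⟨+z|+x⟩|² = 1/2.
Joint probability = 1/26 × 1/2 = 0.019.

0.019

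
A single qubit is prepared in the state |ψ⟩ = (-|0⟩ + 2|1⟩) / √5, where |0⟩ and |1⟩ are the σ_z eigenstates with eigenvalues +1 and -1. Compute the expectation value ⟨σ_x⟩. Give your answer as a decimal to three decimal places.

-0.800

⟨σ_x⟩ = 2 Re(a* b)/(|a|²+|b|²) with a = -1, b = 2.
a* b = -2, so ⟨σ_x⟩ = -4/5.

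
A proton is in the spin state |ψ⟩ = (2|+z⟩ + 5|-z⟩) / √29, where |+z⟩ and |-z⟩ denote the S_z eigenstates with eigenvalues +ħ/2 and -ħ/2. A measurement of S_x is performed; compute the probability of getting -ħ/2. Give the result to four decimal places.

0.1552

|-x⟩ = (|+z⟩ - |-z⟩)/√2, so ⟨-x|ψ⟩ = (-3) / (√2·√29).
P = |-3|² / 58 = 9/58.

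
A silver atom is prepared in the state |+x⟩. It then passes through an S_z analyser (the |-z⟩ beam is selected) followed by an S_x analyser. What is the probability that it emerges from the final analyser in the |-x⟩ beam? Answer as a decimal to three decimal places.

0.250

First analyser (S_z): from |+x⟩, P(|-z⟩) = 1/2.
After stage 1 the state is |-z⟩; P(|-x⟩) = |⟨-x|-z⟩|² = 1/2.
Joint probability = 1/2 × 1/2 = 0.250.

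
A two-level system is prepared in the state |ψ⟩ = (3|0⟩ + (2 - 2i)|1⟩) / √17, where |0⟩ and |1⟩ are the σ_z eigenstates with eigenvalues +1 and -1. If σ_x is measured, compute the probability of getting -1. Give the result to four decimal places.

|-x⟩ = (|0⟩ - |1⟩)/√2, so ⟨-x|ψ⟩ = (1 + 2i) / (√2·√17).
P = |1 + 2i|² / 34 = 5/34.

0.1471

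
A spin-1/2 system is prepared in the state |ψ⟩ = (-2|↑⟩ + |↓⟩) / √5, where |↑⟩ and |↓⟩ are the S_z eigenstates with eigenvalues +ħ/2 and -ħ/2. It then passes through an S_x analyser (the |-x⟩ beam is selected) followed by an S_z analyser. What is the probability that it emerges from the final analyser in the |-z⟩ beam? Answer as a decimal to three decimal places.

First analyser (S_x): P(|-x⟩) = |⟨-x|ψ⟩|² = 9/10.
After stage 1 the state is |-x⟩; P(|-z⟩) = |⟨-z|-x⟩|² = 1/2.
Joint probability = 9/10 × 1/2 = 0.450.

0.450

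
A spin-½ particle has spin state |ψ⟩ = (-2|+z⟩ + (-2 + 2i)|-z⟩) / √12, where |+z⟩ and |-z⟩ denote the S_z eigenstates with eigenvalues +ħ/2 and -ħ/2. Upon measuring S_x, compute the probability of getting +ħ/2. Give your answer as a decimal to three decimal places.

|+x⟩ = (|+z⟩ + |-z⟩)/√2, so ⟨+x|ψ⟩ = (-4 + 2i) / (√2·√12).
P = |-4 + 2i|² / 24 = 20/24.

0.833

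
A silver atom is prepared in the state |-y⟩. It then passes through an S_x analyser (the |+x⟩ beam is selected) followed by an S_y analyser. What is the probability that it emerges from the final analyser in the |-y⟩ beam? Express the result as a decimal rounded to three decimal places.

First analyser (S_x): from |-y⟩, P(|+x⟩) = 1/2.
After stage 1 the state is |+x⟩; P(|-y⟩) = |⟨-y|+x⟩|² = 1/2.
Joint probability = 1/2 × 1/2 = 0.250.

0.250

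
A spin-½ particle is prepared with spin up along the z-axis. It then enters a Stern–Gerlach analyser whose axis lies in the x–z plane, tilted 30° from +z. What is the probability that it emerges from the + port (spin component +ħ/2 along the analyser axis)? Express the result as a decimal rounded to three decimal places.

For spin-½, the probability of finding spin-up along an axis at angle θ to the initial spin direction is cos²(θ/2); spin-down is sin²(θ/2).
θ = 30°, so P = cos²(15°) ≈ 0.933.

0.933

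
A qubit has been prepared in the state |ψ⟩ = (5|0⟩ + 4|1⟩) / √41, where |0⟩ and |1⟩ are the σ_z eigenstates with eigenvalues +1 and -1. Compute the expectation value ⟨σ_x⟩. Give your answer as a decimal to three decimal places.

⟨σ_x⟩ = 2 Re(a* b)/(|a|²+|b|²) with a = 5, b = 4.
a* b = 20, so ⟨σ_x⟩ = 40/41.

0.976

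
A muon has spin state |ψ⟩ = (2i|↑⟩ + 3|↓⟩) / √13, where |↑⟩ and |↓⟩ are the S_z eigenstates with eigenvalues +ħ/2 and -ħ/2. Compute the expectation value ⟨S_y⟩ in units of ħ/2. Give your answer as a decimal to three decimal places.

⟨σ_y⟩ = 2 Im(a* b)/(|a|²+|b|²) with a = 2i, b = 3.
a* b = -6i, so ⟨σ_y⟩ = -12/13.
⟨S_y⟩ = (ħ/2)·⟨σ_y⟩.

-0.923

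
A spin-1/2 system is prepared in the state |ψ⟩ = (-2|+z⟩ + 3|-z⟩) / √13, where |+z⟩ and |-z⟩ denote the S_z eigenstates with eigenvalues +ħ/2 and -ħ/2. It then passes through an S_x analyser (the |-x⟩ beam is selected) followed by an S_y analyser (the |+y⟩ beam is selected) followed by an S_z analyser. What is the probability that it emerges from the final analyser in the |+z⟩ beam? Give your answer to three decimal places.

First analyser (S_x): P(|-x⟩) = |⟨-x|ψ⟩|² = 25/26.
After stage 1 the state is |-x⟩; P(|+y⟩) = |⟨+y|-x⟩|² = 1/2.
After stage 2 the state is |+y⟩; P(|+z⟩) = |⟨+z|+y⟩|² = 1/2.
Joint probability = 25/26 × 1/2 × 1/2 = 0.240.

0.240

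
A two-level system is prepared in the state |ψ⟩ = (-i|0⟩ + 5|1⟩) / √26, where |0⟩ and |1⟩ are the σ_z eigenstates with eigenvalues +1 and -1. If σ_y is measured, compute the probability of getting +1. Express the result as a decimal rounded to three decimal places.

0.692

|+y⟩ = (|0⟩ + i|1⟩)/√2, so ⟨+y|ψ⟩ = (-6i) / (√2·√26).
P = |-6i|² / 52 = 36/52.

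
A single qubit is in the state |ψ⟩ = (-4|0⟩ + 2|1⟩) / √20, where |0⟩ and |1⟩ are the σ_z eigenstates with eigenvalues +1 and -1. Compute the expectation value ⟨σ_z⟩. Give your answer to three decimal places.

⟨σ_z⟩ = |a|² - |b|² divided by |a|²+|b|², with a, b the |0⟩, |1⟩ amplitudes.
= (16 - 4)/20 = 12/20.

0.600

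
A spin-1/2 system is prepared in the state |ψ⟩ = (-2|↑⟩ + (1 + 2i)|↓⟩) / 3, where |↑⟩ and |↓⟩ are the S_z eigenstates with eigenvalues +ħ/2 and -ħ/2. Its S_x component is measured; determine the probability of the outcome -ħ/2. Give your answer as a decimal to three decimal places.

|-x⟩ = (|↑⟩ - |↓⟩)/√2, so ⟨-x|ψ⟩ = (-3 - 2i) / (√2·3).
P = |-3 - 2i|² / 18 = 13/18.

0.722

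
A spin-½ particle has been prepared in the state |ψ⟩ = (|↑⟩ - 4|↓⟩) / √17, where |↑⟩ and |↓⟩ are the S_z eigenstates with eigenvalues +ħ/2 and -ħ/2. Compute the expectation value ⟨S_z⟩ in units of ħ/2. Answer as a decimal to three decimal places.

-0.882

⟨σ_z⟩ = |a|² - |b|² divided by |a|²+|b|², with a, b the |↑⟩, |↓⟩ amplitudes.
= (1 - 16)/17 = -15/17.
⟨S_z⟩ = (ħ/2)·⟨σ_z⟩.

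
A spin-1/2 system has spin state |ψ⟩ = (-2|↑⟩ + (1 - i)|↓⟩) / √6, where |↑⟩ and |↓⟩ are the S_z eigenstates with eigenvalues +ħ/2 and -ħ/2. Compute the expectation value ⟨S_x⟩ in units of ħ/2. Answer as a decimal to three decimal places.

⟨σ_x⟩ = 2 Re(a* b)/(|a|²+|b|²) with a = -2, b = (1 - i).
a* b = (-2 + 2i), so ⟨σ_x⟩ = -4/6.
⟨S_x⟩ = (ħ/2)·⟨σ_x⟩.

-0.667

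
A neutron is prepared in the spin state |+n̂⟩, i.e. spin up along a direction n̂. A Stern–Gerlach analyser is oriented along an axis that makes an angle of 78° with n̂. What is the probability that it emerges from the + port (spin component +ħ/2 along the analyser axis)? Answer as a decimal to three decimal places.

For spin-½, the probability of finding spin-up along an axis at angle θ to the initial spin direction is cos²(θ/2); spin-down is sin²(θ/2).
θ = 78°, so P = cos²(39°) ≈ 0.604.

0.604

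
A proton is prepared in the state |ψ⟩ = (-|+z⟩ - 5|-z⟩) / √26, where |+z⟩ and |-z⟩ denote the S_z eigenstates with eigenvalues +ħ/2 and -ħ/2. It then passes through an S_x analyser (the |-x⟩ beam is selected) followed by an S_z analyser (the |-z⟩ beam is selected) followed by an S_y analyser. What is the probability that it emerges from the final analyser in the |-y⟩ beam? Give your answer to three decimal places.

0.077

First analyser (S_x): P(|-x⟩) = |⟨-x|ψ⟩|² = 16/52.
After stage 1 the state is |-x⟩; P(|-z⟩) = |⟨-z|-x⟩|² = 1/2.
After stage 2 the state is |-z⟩; P(|-y⟩) = |⟨-y|-z⟩|² = 1/2.
Joint probability = 16/52 × 1/2 × 1/2 = 0.077.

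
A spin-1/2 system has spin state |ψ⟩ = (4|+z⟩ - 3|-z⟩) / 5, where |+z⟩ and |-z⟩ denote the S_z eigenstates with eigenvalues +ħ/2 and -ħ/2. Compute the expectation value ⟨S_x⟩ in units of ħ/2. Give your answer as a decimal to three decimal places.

-0.960

⟨σ_x⟩ = 2 Re(a* b)/(|a|²+|b|²) with a = 4, b = -3.
a* b = -12, so ⟨σ_x⟩ = -24/25.
⟨S_x⟩ = (ħ/2)·⟨σ_x⟩.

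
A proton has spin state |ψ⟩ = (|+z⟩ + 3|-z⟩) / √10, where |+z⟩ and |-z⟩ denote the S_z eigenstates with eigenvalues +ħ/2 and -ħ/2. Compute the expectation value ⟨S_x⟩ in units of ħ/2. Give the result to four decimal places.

⟨σ_x⟩ = 2 Re(a* b)/(|a|²+|b|²) with a = 1, b = 3.
a* b = 3, so ⟨σ_x⟩ = 6/10.
⟨S_x⟩ = (ħ/2)·⟨σ_x⟩.

0.6000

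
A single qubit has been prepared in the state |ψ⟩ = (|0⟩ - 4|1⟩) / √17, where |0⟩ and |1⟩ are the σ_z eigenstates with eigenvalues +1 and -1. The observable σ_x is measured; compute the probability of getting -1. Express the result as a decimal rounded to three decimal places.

|-x⟩ = (|0⟩ - |1⟩)/√2, so ⟨-x|ψ⟩ = (5) / (√2·√17).
P = |5|² / 34 = 25/34.

0.735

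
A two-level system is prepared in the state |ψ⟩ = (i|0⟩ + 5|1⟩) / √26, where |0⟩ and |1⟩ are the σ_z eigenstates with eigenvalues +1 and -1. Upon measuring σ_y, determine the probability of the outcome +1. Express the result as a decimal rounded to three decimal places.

|+y⟩ = (|0⟩ + i|1⟩)/√2, so ⟨+y|ψ⟩ = (-4i) / (√2·√26).
P = |-4i|² / 52 = 16/52.

0.308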